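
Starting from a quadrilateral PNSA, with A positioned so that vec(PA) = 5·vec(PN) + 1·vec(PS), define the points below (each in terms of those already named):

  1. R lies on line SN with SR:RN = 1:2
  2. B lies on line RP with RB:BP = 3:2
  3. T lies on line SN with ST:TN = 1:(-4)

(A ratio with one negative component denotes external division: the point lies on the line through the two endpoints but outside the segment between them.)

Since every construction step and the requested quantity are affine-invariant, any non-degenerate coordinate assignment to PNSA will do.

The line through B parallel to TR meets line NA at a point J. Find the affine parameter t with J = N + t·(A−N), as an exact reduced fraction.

Work in coordinates with P = (0, 0), N = (1, 0), S = (0, 1), A = (5, 1).
1. R lies on line SN with SR:RN = 1:2 ⇒ R = (1/3, 2/3)
2. B lies on line RP with RB:BP = 3:2 ⇒ B = (2/15, 4/15)
3. T lies on line SN with ST:TN = 1:(-4) ⇒ T = (-1/3, 4/3)
through B parallel to TR: direction (2/3, -2/3); meets NA at J = (13/25, -3/25)
J = N + t·(A−N) with t = -3/25

t = -3/25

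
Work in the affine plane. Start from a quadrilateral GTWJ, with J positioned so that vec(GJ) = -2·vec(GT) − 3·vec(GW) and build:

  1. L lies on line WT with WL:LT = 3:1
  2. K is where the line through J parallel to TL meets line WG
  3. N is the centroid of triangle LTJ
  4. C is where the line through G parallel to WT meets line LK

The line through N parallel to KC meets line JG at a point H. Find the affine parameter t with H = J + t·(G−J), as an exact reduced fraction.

t = 34/33

Work in coordinates with G = (0, 0), T = (1, 0), W = (0, 1), J = (-2, -3).
1. L lies on line WT with WL:LT = 3:1 ⇒ L = (3/4, 1/4)
2. K is where the line through J parallel to TL meets line WG ⇒ K = (0, -5)
3. N is the centroid of triangle LTJ ⇒ N = (-1/12, -11/12)
4. C is where the line through G parallel to WT meets line LK ⇒ C = (5/8, -5/8)
through N parallel to KC: direction (5/8, 35/8); meets JG at H = (2/33, 1/11)
H = J + t·(G−J) with t = 34/33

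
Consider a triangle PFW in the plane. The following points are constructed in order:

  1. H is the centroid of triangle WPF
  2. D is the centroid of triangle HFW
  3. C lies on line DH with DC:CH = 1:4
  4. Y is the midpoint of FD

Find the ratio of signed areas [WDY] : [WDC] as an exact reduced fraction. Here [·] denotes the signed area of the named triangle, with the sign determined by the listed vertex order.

[WDY]:[WDC] = -5/2

Assign P = (0, 0), F = (1, 0), W = (0, 1) — the answer is frame-independent, so this choice is without loss of generality.
1. H is the centroid of triangle WPF ⇒ H = (1/3, 1/3)
2. D is the centroid of triangle HFW ⇒ D = (4/9, 4/9)
3. C lies on line DH with DC:CH = 1:4 ⇒ C = (19/45, 19/45)
4. Y is the midpoint of FD ⇒ Y = (13/18, 2/9)
2·[WDY] = 1/18, 2·[WDC] = -1/45
[WDY]:[WDC] = 1/18:-1/45 = -5/2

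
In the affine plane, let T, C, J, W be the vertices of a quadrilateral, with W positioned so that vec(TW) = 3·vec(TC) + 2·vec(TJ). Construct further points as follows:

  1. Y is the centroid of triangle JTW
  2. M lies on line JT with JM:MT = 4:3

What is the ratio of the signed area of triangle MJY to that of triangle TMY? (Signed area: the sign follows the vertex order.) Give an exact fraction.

Set T = (0, 0), C = (1, 0), J = (0, 1), W = (3, 2); any affine frame gives the same invariant.
1. Y is the centroid of triangle JTW ⇒ Y = (1, 1)
2. M lies on line JT with JM:MT = 4:3 ⇒ M = (0, 3/7)
2·[MJY] = -4/7, 2·[TMY] = -3/7
[MJY]:[TMY] = -4/7:-3/7 = 4/3

[MJY]:[TMY] = 4/3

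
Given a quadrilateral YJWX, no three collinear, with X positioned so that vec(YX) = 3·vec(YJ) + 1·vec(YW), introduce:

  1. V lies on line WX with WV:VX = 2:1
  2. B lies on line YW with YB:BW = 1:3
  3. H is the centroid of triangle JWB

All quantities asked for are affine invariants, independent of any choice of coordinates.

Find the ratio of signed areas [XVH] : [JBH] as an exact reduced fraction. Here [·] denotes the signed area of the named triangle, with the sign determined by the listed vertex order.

[XVH]:[JBH] = -7/3

Work in coordinates with Y = (0, 0), J = (1, 0), W = (0, 1), X = (3, 1).
1. V lies on line WX with WV:VX = 2:1 ⇒ V = (2, 1)
2. B lies on line YW with YB:BW = 1:3 ⇒ B = (0, 1/4)
3. H is the centroid of triangle JWB ⇒ H = (1/3, 5/12)
2·[XVH] = 7/12, 2·[JBH] = -1/4
[XVH]:[JBH] = 7/12:-1/4 = -7/3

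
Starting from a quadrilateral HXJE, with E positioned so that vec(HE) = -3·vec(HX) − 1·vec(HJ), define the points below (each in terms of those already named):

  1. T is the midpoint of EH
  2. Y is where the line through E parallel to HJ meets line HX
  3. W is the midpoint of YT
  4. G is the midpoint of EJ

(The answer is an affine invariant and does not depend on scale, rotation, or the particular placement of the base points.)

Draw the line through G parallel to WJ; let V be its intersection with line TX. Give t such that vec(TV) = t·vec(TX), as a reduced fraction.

t = -9/16

Choose coordinates H = (0, 0), X = (1, 0), J = (0, 1), E = (-3, -1).
1. T is the midpoint of EH ⇒ T = (-3/2, -1/2)
2. Y is where the line through E parallel to HJ meets line HX ⇒ Y = (-3, 0)
3. W is the midpoint of YT ⇒ W = (-9/4, -1/4)
4. G is the midpoint of EJ ⇒ G = (-3/2, 0)
through G parallel to WJ: direction (9/4, 5/4); meets TX at V = (-93/32, -25/32)
V = T + t·(X−T) with t = -9/16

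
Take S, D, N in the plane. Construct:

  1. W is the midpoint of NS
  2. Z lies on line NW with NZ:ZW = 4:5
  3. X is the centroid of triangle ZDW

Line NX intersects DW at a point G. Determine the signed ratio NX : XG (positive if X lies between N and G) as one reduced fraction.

Choose coordinates S = (0, 0), D = (1, 0), N = (0, 1).
1. W is the midpoint of NS ⇒ W = (0, 1/2)
2. Z lies on line NW with NZ:ZW = 4:5 ⇒ Z = (0, 7/9)
3. X is the centroid of triangle ZDW ⇒ X = (1/3, 23/54)
line NX meets DW at G = (9/22, 13/44)
X = N + t·(G−N) with t = 22/27, so NX:XG = 22/27:5/27

NX:XG = 22/5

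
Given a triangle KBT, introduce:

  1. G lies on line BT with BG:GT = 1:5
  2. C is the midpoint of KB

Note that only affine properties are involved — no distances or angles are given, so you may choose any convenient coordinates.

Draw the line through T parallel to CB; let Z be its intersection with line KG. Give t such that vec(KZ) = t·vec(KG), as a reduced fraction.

t = 6

Set K = (0, 0), B = (1, 0), T = (0, 1); any affine frame gives the same invariant.
1. G lies on line BT with BG:GT = 1:5 ⇒ G = (5/6, 1/6)
2. C is the midpoint of KB ⇒ C = (1/2, 0)
through T parallel to CB: direction (1/2, 0); meets KG at Z = (5, 1)
Z = K + t·(G−K) with t = 6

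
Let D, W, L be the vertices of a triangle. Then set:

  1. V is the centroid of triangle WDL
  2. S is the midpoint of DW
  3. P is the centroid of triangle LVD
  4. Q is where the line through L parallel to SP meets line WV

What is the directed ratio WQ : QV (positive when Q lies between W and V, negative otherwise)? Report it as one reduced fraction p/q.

Set D = (0, 0), W = (1, 0), L = (0, 1); any affine frame gives the same invariant.
1. V is the centroid of triangle WDL ⇒ V = (1/3, 1/3)
2. S is the midpoint of DW ⇒ S = (1/2, 0)
3. P is the centroid of triangle LVD ⇒ P = (1/9, 4/9)
4. Q is where the line through L parallel to SP meets line WV ⇒ Q = (7/9, 1/9)
Q = W + t·(V−W) with t = 1/3, so WQ:QV = t:(1−t) = 1/3:2/3

WQ:QV = 1/2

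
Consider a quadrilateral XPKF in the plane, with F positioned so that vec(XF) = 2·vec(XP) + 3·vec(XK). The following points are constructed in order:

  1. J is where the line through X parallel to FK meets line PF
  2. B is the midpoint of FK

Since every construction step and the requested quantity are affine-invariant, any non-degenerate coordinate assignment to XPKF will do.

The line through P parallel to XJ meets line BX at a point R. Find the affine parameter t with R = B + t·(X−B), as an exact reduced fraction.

t = 2

Set X = (0, 0), P = (1, 0), K = (0, 1), F = (2, 3); any affine frame gives the same invariant.
1. J is where the line through X parallel to FK meets line PF ⇒ J = (3/2, 3/2)
2. B is the midpoint of FK ⇒ B = (1, 2)
through P parallel to XJ: direction (3/2, 3/2); meets BX at R = (-1, -2)
R = B + t·(X−B) with t = 2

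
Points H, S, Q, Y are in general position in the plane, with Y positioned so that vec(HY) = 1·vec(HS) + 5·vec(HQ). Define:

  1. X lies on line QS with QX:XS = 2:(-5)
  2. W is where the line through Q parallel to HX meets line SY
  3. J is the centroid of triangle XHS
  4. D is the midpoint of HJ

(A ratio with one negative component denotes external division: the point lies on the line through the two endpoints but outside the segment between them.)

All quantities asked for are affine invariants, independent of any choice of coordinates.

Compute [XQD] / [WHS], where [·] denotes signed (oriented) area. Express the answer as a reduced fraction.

[XQD]:[WHS] = 8/27

Assign H = (0, 0), S = (1, 0), Q = (0, 1), Y = (1, 5) — the answer is frame-independent, so this choice is without loss of generality.
1. X lies on line QS with QX:XS = 2:(-5) ⇒ X = (-2/3, 5/3)
2. W is where the line through Q parallel to HX meets line SY ⇒ W = (1, -3/2)
3. J is the centroid of triangle XHS ⇒ J = (1/9, 5/9)
4. D is the midpoint of HJ ⇒ D = (1/18, 5/18)
2·[XQD] = -4/9, 2·[WHS] = -3/2
[XQD]:[WHS] = -4/9:-3/2 = 8/27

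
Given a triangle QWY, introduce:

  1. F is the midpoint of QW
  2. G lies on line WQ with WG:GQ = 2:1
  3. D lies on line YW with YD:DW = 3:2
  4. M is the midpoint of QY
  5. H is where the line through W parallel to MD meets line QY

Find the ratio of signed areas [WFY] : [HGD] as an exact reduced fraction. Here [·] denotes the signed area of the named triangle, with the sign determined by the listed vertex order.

[WFY]:[HGD] = -45/16

Work in coordinates with Q = (0, 0), W = (1, 0), Y = (0, 1).
1. F is the midpoint of QW ⇒ F = (1/2, 0)
2. G lies on line WQ with WG:GQ = 2:1 ⇒ G = (1/3, 0)
3. D lies on line YW with YD:DW = 3:2 ⇒ D = (3/5, 2/5)
4. M is the midpoint of QY ⇒ M = (0, 1/2)
5. H is where the line through W parallel to MD meets line QY ⇒ H = (0, 1/6)
2·[WFY] = -1/2, 2·[HGD] = 8/45
[WFY]:[HGD] = -1/2:8/45 = -45/16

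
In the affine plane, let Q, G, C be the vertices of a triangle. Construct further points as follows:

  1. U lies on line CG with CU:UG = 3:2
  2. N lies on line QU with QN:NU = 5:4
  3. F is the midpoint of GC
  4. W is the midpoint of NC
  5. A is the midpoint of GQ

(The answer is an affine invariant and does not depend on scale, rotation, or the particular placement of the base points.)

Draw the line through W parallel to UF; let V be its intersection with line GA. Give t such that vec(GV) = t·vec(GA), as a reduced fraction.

t = 4/9

Work in coordinates with Q = (0, 0), G = (1, 0), C = (0, 1).
1. U lies on line CG with CU:UG = 3:2 ⇒ U = (3/5, 2/5)
2. N lies on line QU with QN:NU = 5:4 ⇒ N = (1/3, 2/9)
3. F is the midpoint of GC ⇒ F = (1/2, 1/2)
4. W is the midpoint of NC ⇒ W = (1/6, 11/18)
5. A is the midpoint of GQ ⇒ A = (1/2, 0)
through W parallel to UF: direction (-1/10, 1/10); meets GA at V = (7/9, 0)
V = G + t·(A−G) with t = 4/9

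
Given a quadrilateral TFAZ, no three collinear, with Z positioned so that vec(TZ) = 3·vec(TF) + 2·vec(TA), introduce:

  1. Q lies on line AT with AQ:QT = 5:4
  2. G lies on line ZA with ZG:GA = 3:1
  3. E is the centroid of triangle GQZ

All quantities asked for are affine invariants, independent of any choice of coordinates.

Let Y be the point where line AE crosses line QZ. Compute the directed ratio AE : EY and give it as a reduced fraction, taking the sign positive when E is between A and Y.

AE:EY = 3

Set T = (0, 0), F = (1, 0), A = (0, 1), Z = (3, 2); any affine frame gives the same invariant.
1. Q lies on line AT with AQ:QT = 5:4 ⇒ Q = (0, 4/9)
2. G lies on line ZA with ZG:GA = 3:1 ⇒ G = (3/4, 5/4)
3. E is the centroid of triangle GQZ ⇒ E = (5/4, 133/108)
line AE meets QZ at Y = (5/3, 106/81)
E = A + t·(Y−A) with t = 3/4, so AE:EY = 3/4:1/4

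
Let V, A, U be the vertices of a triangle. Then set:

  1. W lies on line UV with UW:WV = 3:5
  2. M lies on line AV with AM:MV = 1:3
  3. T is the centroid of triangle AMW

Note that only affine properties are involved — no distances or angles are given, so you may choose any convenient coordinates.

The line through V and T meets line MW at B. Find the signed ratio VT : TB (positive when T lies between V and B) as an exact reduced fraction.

VT:TB = -10

Assign V = (0, 0), A = (1, 0), U = (0, 1) — the answer is frame-independent, so this choice is without loss of generality.
1. W lies on line UV with UW:WV = 3:5 ⇒ W = (0, 5/8)
2. M lies on line AV with AM:MV = 1:3 ⇒ M = (3/4, 0)
3. T is the centroid of triangle AMW ⇒ T = (7/12, 5/24)
line VT meets MW at B = (21/40, 3/16)
T = V + t·(B−V) with t = 10/9, so VT:TB = 10/9:-1/9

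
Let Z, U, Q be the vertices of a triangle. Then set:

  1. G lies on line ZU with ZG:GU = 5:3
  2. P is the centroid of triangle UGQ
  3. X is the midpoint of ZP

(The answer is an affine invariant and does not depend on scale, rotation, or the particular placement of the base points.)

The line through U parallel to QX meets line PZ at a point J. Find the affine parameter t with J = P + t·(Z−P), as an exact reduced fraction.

t = -7/13

Set Z = (0, 0), U = (1, 0), Q = (0, 1); any affine frame gives the same invariant.
1. G lies on line ZU with ZG:GU = 5:3 ⇒ G = (5/8, 0)
2. P is the centroid of triangle UGQ ⇒ P = (13/24, 1/3)
3. X is the midpoint of ZP ⇒ X = (13/48, 1/6)
through U parallel to QX: direction (13/48, -5/6); meets PZ at J = (5/6, 20/39)
J = P + t·(Z−P) with t = -7/13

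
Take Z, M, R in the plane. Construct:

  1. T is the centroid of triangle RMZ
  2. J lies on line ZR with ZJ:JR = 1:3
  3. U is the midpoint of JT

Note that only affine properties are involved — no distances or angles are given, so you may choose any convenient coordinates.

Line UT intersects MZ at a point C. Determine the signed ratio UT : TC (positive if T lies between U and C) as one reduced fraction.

Choose coordinates Z = (0, 0), M = (1, 0), R = (0, 1).
1. T is the centroid of triangle RMZ ⇒ T = (1/3, 1/3)
2. J lies on line ZR with ZJ:JR = 1:3 ⇒ J = (0, 1/4)
3. U is the midpoint of JT ⇒ U = (1/6, 7/24)
line UT meets MZ at C = (-1, 0)
T = U + t·(C−U) with t = -1/7, so UT:TC = -1/7:8/7

UT:TC = -1/8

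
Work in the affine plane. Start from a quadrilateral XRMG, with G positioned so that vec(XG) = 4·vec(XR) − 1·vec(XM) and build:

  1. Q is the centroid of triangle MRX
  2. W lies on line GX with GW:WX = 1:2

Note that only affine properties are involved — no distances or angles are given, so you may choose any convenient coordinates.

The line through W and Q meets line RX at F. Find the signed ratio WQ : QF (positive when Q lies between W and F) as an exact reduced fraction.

WQ:QF = -3

Assign X = (0, 0), R = (1, 0), M = (0, 1), G = (4, -1) — the answer is frame-independent, so this choice is without loss of generality.
1. Q is the centroid of triangle MRX ⇒ Q = (1/3, 1/3)
2. W lies on line GX with GW:WX = 1:2 ⇒ W = (8/3, -2/3)
line WQ meets RX at F = (10/9, 0)
Q = W + t·(F−W) with t = 3/2, so WQ:QF = 3/2:-1/2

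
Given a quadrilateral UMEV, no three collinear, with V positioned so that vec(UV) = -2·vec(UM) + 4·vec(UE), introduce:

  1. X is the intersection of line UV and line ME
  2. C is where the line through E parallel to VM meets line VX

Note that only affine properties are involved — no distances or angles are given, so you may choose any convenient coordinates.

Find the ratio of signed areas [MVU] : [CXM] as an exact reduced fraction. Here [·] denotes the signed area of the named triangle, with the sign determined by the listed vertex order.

[MVU]:[CXM] = 4

Assign U = (0, 0), M = (1, 0), E = (0, 1), V = (-2, 4) — the answer is frame-independent, so this choice is without loss of generality.
1. X is the intersection of line UV and line ME ⇒ X = (-1, 2)
2. C is where the line through E parallel to VM meets line VX ⇒ C = (-3/2, 3)
2·[MVU] = 4, 2·[CXM] = 1
[MVU]:[CXM] = 4:1 = 4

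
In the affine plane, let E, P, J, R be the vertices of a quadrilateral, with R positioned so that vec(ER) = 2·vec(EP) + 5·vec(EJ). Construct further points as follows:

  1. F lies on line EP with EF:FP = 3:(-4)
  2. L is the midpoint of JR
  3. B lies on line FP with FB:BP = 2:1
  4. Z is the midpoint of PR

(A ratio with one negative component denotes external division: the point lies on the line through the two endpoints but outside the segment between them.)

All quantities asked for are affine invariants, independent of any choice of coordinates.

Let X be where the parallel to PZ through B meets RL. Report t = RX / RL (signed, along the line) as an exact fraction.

t = 20/9

Choose coordinates E = (0, 0), P = (1, 0), J = (0, 1), R = (2, 5).
1. F lies on line EP with EF:FP = 3:(-4) ⇒ F = (-3, 0)
2. L is the midpoint of JR ⇒ L = (1, 3)
3. B lies on line FP with FB:BP = 2:1 ⇒ B = (-1/3, 0)
4. Z is the midpoint of PR ⇒ Z = (3/2, 5/2)
through B parallel to PZ: direction (1/2, 5/2); meets RL at X = (-2/9, 5/9)
X = R + t·(L−R) with t = 20/9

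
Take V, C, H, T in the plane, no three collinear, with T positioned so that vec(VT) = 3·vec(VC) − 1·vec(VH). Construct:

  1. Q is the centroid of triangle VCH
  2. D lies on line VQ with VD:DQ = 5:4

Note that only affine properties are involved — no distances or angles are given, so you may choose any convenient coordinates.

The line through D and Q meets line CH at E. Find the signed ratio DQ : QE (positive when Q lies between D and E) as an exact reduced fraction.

DQ:QE = 8/9

Work in coordinates with V = (0, 0), C = (1, 0), H = (0, 1), T = (3, -1).
1. Q is the centroid of triangle VCH ⇒ Q = (1/3, 1/3)
2. D lies on line VQ with VD:DQ = 5:4 ⇒ D = (5/27, 5/27)
line DQ meets CH at E = (1/2, 1/2)
Q = D + t·(E−D) with t = 8/17, so DQ:QE = 8/17:9/17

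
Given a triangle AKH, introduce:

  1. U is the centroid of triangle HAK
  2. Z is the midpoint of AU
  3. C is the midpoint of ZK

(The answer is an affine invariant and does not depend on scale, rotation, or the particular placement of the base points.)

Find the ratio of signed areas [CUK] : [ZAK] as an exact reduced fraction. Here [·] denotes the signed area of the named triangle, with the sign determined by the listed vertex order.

[CUK]:[ZAK] = -1/2

Choose coordinates A = (0, 0), K = (1, 0), H = (0, 1).
1. U is the centroid of triangle HAK ⇒ U = (1/3, 1/3)
2. Z is the midpoint of AU ⇒ Z = (1/6, 1/6)
3. C is the midpoint of ZK ⇒ C = (7/12, 1/12)
2·[CUK] = -1/12, 2·[ZAK] = 1/6
[CUK]:[ZAK] = -1/12:1/6 = -1/2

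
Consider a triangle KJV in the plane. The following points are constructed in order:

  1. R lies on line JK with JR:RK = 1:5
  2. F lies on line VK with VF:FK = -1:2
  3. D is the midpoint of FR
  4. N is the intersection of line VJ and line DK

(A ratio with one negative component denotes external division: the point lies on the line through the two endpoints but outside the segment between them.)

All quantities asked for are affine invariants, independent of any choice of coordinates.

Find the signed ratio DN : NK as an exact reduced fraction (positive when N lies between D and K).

DN:NK = 5/12

Set K = (0, 0), J = (1, 0), V = (0, 1); any affine frame gives the same invariant.
1. R lies on line JK with JR:RK = 1:5 ⇒ R = (5/6, 0)
2. F lies on line VK with VF:FK = -1:2 ⇒ F = (0, 2)
3. D is the midpoint of FR ⇒ D = (5/12, 1)
4. N is the intersection of line VJ and line DK ⇒ N = (5/17, 12/17)
N = D + t·(K−D) with t = 5/17, so DN:NK = t:(1−t) = 5/17:12/17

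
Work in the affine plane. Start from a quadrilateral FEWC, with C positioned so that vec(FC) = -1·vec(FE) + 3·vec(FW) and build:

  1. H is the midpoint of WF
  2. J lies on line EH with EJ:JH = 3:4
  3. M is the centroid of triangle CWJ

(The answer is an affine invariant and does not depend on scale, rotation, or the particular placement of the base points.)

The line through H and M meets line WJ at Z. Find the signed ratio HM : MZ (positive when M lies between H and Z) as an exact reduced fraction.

HM:MZ = -17/5

Set F = (0, 0), E = (1, 0), W = (0, 1), C = (-1, 3); any affine frame gives the same invariant.
1. H is the midpoint of WF ⇒ H = (0, 1/2)
2. J lies on line EH with EJ:JH = 3:4 ⇒ J = (4/7, 3/14)
3. M is the centroid of triangle CWJ ⇒ M = (-1/7, 59/42)
line HM meets WJ at Z = (-12/119, 271/238)
M = H + t·(Z−H) with t = 17/12, so HM:MZ = 17/12:-5/12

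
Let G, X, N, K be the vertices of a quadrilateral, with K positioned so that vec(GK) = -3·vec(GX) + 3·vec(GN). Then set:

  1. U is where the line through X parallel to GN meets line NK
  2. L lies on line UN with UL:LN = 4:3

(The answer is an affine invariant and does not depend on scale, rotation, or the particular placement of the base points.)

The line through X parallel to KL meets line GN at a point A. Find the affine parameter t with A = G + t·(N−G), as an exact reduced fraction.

Set G = (0, 0), X = (1, 0), N = (0, 1), K = (-3, 3); any affine frame gives the same invariant.
1. U is where the line through X parallel to GN meets line NK ⇒ U = (1, 1/3)
2. L lies on line UN with UL:LN = 4:3 ⇒ L = (3/7, 5/7)
through X parallel to KL: direction (24/7, -16/7); meets GN at A = (0, 2/3)
A = G + t·(N−G) with t = 2/3

t = 2/3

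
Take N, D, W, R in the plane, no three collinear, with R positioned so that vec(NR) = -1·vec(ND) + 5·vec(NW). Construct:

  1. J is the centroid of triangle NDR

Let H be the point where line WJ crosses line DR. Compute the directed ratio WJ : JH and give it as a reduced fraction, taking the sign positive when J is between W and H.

Assign N = (0, 0), D = (1, 0), W = (0, 1), R = (-1, 5) — the answer is frame-independent, so this choice is without loss of generality.
1. J is the centroid of triangle NDR ⇒ J = (0, 5/3)
line WJ meets DR at H = (0, 5/2)
J = W + t·(H−W) with t = 4/9, so WJ:JH = 4/9:5/9

WJ:JH = 4/5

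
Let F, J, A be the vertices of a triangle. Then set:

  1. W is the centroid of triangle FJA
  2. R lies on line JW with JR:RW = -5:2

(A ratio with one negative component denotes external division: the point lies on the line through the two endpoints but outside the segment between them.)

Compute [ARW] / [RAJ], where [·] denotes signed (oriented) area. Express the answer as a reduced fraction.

Work in coordinates with F = (0, 0), J = (1, 0), A = (0, 1).
1. W is the centroid of triangle FJA ⇒ W = (1/3, 1/3)
2. R lies on line JW with JR:RW = -5:2 ⇒ R = (-1/9, 5/9)
2·[ARW] = 2/9, 2·[RAJ] = -5/9
[ARW]:[RAJ] = 2/9:-5/9 = -2/5

[ARW]:[RAJ] = -2/5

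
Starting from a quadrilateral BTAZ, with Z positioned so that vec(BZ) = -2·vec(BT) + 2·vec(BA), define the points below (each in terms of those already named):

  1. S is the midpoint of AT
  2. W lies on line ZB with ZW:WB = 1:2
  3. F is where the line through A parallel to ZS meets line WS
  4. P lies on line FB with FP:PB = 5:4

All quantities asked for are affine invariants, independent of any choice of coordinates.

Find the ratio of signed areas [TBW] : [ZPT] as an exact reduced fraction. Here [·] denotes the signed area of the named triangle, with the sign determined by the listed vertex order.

Assign B = (0, 0), T = (1, 0), A = (0, 1), Z = (-2, 2) — the answer is frame-independent, so this choice is without loss of generality.
1. S is the midpoint of AT ⇒ S = (1/2, 1/2)
2. W lies on line ZB with ZW:WB = 1:2 ⇒ W = (-4/3, 4/3)
3. F is where the line through A parallel to ZS meets line WS ⇒ F = (15/8, -1/8)
4. P lies on line FB with FP:PB = 5:4 ⇒ P = (5/6, -1/18)
2·[TBW] = -4/3, 2·[ZPT] = 1/2
[TBW]:[ZPT] = -4/3:1/2 = -8/3

[TBW]:[ZPT] = -8/3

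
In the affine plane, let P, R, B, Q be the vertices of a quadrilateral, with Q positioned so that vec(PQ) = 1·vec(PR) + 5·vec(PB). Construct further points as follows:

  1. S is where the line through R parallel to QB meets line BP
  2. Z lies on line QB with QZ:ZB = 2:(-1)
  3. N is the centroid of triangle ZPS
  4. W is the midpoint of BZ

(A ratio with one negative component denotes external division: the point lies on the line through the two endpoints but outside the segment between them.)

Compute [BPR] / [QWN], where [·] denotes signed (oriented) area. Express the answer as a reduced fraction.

[BPR]:[QWN] = 1/3

Choose coordinates P = (0, 0), R = (1, 0), B = (0, 1), Q = (1, 5).
1. S is where the line through R parallel to QB meets line BP ⇒ S = (0, -4)
2. Z lies on line QB with QZ:ZB = 2:(-1) ⇒ Z = (-1, -3)
3. N is the centroid of triangle ZPS ⇒ N = (-1/3, -7/3)
4. W is the midpoint of BZ ⇒ W = (-1/2, -1)
2·[BPR] = 1, 2·[QWN] = 3
[BPR]:[QWN] = 1:3 = 1/3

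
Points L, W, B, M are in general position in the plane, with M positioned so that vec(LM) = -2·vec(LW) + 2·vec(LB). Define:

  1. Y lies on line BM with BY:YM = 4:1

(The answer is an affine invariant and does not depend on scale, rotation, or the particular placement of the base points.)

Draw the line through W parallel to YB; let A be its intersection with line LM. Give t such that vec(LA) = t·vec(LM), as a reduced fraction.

t = 1/2

Choose coordinates L = (0, 0), W = (1, 0), B = (0, 1), M = (-2, 2).
1. Y lies on line BM with BY:YM = 4:1 ⇒ Y = (-8/5, 9/5)
through W parallel to YB: direction (8/5, -4/5); meets LM at A = (-1, 1)
A = L + t·(M−L) with t = 1/2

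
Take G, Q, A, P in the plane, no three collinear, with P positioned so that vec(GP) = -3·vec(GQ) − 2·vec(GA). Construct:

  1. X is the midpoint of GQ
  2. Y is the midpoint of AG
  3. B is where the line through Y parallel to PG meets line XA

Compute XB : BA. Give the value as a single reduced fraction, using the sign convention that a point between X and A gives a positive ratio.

XB:BA = 5/3

Choose coordinates G = (0, 0), Q = (1, 0), A = (0, 1), P = (-3, -2).
1. X is the midpoint of GQ ⇒ X = (1/2, 0)
2. Y is the midpoint of AG ⇒ Y = (0, 1/2)
3. B is where the line through Y parallel to PG meets line XA ⇒ B = (3/16, 5/8)
B = X + t·(A−X) with t = 5/8, so XB:BA = t:(1−t) = 5/8:3/8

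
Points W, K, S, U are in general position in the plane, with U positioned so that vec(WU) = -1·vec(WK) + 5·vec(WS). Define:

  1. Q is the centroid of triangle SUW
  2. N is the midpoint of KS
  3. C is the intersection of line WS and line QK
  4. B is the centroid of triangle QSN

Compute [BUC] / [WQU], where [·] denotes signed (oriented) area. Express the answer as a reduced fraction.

[BUC]:[WQU] = -5/12

Set W = (0, 0), K = (1, 0), S = (0, 1), U = (-1, 5); any affine frame gives the same invariant.
1. Q is the centroid of triangle SUW ⇒ Q = (-1/3, 2)
2. N is the midpoint of KS ⇒ N = (1/2, 1/2)
3. C is the intersection of line WS and line QK ⇒ C = (0, 3/2)
4. B is the centroid of triangle QSN ⇒ B = (1/18, 7/6)
2·[BUC] = -5/36, 2·[WQU] = 1/3
[BUC]:[WQU] = -5/36:1/3 = -5/12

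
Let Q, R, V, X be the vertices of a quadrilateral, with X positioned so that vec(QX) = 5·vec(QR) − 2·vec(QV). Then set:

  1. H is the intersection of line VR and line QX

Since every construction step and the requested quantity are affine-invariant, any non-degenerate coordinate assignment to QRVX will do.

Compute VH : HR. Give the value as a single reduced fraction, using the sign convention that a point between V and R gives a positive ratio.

Set Q = (0, 0), R = (1, 0), V = (0, 1), X = (5, -2); any affine frame gives the same invariant.
1. H is the intersection of line VR and line QX ⇒ H = (5/3, -2/3)
H = V + t·(R−V) with t = 5/3, so VH:HR = t:(1−t) = 5/3:-2/3

VH:HR = -5/2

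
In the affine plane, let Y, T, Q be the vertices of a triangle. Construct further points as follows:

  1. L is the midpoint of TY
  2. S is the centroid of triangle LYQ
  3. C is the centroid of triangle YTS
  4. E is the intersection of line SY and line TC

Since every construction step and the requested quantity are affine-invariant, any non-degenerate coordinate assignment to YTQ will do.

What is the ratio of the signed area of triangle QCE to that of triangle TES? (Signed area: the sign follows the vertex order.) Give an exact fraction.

Set Y = (0, 0), T = (1, 0), Q = (0, 1); any affine frame gives the same invariant.
1. L is the midpoint of TY ⇒ L = (1/2, 0)
2. S is the centroid of triangle LYQ ⇒ S = (1/6, 1/3)
3. C is the centroid of triangle YTS ⇒ C = (7/18, 1/9)
4. E is the intersection of line SY and line TC ⇒ E = (1/12, 1/6)
2·[QCE] = -1/4, 2·[TES] = -1/6
[QCE]:[TES] = -1/4:-1/6 = 3/2

[QCE]:[TES] = 3/2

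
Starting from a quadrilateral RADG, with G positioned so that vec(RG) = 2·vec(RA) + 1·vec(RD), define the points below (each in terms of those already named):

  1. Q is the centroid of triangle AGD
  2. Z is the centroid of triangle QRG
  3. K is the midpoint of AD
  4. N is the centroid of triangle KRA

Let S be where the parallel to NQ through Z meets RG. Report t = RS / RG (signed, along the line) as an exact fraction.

t = 4/9

Work in coordinates with R = (0, 0), A = (1, 0), D = (0, 1), G = (2, 1).
1. Q is the centroid of triangle AGD ⇒ Q = (1, 2/3)
2. Z is the centroid of triangle QRG ⇒ Z = (1, 5/9)
3. K is the midpoint of AD ⇒ K = (1/2, 1/2)
4. N is the centroid of triangle KRA ⇒ N = (1/2, 1/6)
through Z parallel to NQ: direction (1/2, 1/2); meets RG at S = (8/9, 4/9)
S = R + t·(G−R) with t = 4/9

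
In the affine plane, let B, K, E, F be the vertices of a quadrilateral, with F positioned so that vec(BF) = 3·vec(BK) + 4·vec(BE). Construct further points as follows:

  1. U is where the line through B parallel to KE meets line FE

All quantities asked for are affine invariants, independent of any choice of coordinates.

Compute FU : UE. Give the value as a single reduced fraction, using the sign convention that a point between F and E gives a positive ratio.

FU:UE = -7

Assign B = (0, 0), K = (1, 0), E = (0, 1), F = (3, 4) — the answer is frame-independent, so this choice is without loss of generality.
1. U is where the line through B parallel to KE meets line FE ⇒ U = (-1/2, 1/2)
U = F + t·(E−F) with t = 7/6, so FU:UE = t:(1−t) = 7/6:-1/6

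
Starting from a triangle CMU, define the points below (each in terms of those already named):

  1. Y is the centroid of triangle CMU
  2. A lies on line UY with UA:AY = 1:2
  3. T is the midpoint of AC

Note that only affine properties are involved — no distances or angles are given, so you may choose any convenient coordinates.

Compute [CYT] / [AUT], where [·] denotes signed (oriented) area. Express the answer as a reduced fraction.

[CYT]:[AUT] = 2

Work in coordinates with C = (0, 0), M = (1, 0), U = (0, 1).
1. Y is the centroid of triangle CMU ⇒ Y = (1/3, 1/3)
2. A lies on line UY with UA:AY = 1:2 ⇒ A = (1/9, 7/9)
3. T is the midpoint of AC ⇒ T = (1/18, 7/18)
2·[CYT] = 1/9, 2·[AUT] = 1/18
[CYT]:[AUT] = 1/9:1/18 = 2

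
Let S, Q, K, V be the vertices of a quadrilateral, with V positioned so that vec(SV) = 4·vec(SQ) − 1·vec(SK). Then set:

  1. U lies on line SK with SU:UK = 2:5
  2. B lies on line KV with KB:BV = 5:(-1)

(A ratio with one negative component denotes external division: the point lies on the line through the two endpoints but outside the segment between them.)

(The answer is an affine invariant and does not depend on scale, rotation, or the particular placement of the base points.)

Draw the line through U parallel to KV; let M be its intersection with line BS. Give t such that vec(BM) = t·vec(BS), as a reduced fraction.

t = 5/7

Work in coordinates with S = (0, 0), Q = (1, 0), K = (0, 1), V = (4, -1).
1. U lies on line SK with SU:UK = 2:5 ⇒ U = (0, 2/7)
2. B lies on line KV with KB:BV = 5:(-1) ⇒ B = (5, -3/2)
through U parallel to KV: direction (4, -2); meets BS at M = (10/7, -3/7)
M = B + t·(S−B) with t = 5/7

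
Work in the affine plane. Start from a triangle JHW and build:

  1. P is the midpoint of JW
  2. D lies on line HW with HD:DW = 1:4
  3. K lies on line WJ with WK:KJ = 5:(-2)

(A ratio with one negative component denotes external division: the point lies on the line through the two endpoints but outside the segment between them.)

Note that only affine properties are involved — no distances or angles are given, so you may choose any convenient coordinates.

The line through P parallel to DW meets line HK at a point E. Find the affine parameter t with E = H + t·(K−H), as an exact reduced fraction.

t = 3/10

Set J = (0, 0), H = (1, 0), W = (0, 1); any affine frame gives the same invariant.
1. P is the midpoint of JW ⇒ P = (0, 1/2)
2. D lies on line HW with HD:DW = 1:4 ⇒ D = (4/5, 1/5)
3. K lies on line WJ with WK:KJ = 5:(-2) ⇒ K = (0, -2/3)
through P parallel to DW: direction (-4/5, 4/5); meets HK at E = (7/10, -1/5)
E = H + t·(K−H) with t = 3/10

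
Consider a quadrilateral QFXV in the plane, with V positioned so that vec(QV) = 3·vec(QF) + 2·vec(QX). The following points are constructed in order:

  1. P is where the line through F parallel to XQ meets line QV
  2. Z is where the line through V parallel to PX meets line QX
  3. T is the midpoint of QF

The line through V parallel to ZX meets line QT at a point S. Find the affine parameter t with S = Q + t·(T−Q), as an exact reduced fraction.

Assign Q = (0, 0), F = (1, 0), X = (0, 1), V = (3, 2) — the answer is frame-independent, so this choice is without loss of generality.
1. P is where the line through F parallel to XQ meets line QV ⇒ P = (1, 2/3)
2. Z is where the line through V parallel to PX meets line QX ⇒ Z = (0, 3)
3. T is the midpoint of QF ⇒ T = (1/2, 0)
through V parallel to ZX: direction (0, -2); meets QT at S = (3, 0)
S = Q + t·(T−Q) with t = 6

t = 6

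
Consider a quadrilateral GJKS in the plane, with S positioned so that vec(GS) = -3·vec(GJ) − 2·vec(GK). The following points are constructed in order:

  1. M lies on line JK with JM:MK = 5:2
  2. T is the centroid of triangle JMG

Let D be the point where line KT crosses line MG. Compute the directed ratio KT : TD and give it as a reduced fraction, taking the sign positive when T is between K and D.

Choose coordinates G = (0, 0), J = (1, 0), K = (0, 1), S = (-3, -2).
1. M lies on line JK with JM:MK = 5:2 ⇒ M = (2/7, 5/7)
2. T is the centroid of triangle JMG ⇒ T = (3/7, 5/21)
line KT meets MG at D = (18/77, 45/77)
T = K + t·(D−K) with t = 11/6, so KT:TD = 11/6:-5/6

KT:TD = -11/5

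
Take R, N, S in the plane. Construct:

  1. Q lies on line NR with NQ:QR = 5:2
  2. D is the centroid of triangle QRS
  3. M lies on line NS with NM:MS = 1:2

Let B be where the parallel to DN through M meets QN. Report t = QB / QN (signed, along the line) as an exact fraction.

Set R = (0, 0), N = (1, 0), S = (0, 1); any affine frame gives the same invariant.
1. Q lies on line NR with NQ:QR = 5:2 ⇒ Q = (2/7, 0)
2. D is the centroid of triangle QRS ⇒ D = (2/21, 1/3)
3. M lies on line NS with NM:MS = 1:2 ⇒ M = (2/3, 1/3)
through M parallel to DN: direction (19/21, -1/3); meets QN at B = (11/7, 0)
B = Q + t·(N−Q) with t = 9/5

t = 9/5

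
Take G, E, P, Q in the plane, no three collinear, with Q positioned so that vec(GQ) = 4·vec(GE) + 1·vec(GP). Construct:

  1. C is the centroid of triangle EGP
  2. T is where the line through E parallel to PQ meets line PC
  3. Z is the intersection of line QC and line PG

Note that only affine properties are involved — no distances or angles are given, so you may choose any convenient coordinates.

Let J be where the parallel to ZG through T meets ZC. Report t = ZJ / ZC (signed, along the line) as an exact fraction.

t = 3/2

Set G = (0, 0), E = (1, 0), P = (0, 1), Q = (4, 1); any affine frame gives the same invariant.
1. C is the centroid of triangle EGP ⇒ C = (1/3, 1/3)
2. T is where the line through E parallel to PQ meets line PC ⇒ T = (1/2, 0)
3. Z is the intersection of line QC and line PG ⇒ Z = (0, 3/11)
through T parallel to ZG: direction (0, -3/11); meets ZC at J = (1/2, 4/11)
J = Z + t·(C−Z) with t = 3/2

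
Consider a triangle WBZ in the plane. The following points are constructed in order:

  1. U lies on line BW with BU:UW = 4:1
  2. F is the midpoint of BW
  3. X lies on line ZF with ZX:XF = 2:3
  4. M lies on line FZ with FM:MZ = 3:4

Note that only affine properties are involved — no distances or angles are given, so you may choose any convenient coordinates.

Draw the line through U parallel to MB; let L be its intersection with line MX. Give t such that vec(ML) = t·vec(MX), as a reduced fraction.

t = -4

Choose coordinates W = (0, 0), B = (1, 0), Z = (0, 1).
1. U lies on line BW with BU:UW = 4:1 ⇒ U = (1/5, 0)
2. F is the midpoint of BW ⇒ F = (1/2, 0)
3. X lies on line ZF with ZX:XF = 2:3 ⇒ X = (1/5, 3/5)
4. M lies on line FZ with FM:MZ = 3:4 ⇒ M = (2/7, 3/7)
through U parallel to MB: direction (5/7, -3/7); meets MX at L = (22/35, -9/35)
L = M + t·(X−M) with t = -4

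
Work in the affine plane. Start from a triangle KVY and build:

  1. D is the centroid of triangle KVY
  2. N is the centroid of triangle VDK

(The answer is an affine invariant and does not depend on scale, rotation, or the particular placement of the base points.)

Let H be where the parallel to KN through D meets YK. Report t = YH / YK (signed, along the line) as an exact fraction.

Choose coordinates K = (0, 0), V = (1, 0), Y = (0, 1).
1. D is the centroid of triangle KVY ⇒ D = (1/3, 1/3)
2. N is the centroid of triangle VDK ⇒ N = (4/9, 1/9)
through D parallel to KN: direction (4/9, 1/9); meets YK at H = (0, 1/4)
H = Y + t·(K−Y) with t = 3/4

t = 3/4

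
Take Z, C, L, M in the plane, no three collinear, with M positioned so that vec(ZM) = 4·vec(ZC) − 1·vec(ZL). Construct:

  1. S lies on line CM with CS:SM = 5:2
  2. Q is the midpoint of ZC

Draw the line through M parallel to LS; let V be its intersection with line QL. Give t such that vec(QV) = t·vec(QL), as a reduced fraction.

t = 5/4

Set Z = (0, 0), C = (1, 0), L = (0, 1), M = (4, -1); any affine frame gives the same invariant.
1. S lies on line CM with CS:SM = 5:2 ⇒ S = (22/7, -5/7)
2. Q is the midpoint of ZC ⇒ Q = (1/2, 0)
through M parallel to LS: direction (22/7, -12/7); meets QL at V = (-1/8, 5/4)
V = Q + t·(L−Q) with t = 5/4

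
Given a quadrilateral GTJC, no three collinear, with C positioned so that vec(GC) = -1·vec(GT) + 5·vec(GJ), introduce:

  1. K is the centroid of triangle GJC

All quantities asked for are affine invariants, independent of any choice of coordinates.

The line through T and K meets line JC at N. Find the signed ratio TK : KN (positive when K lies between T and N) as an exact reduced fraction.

TK:KN = -10

Work in coordinates with G = (0, 0), T = (1, 0), J = (0, 1), C = (-1, 5).
1. K is the centroid of triangle GJC ⇒ K = (-1/3, 2)
line TK meets JC at N = (-1/5, 9/5)
K = T + t·(N−T) with t = 10/9, so TK:KN = 10/9:-1/9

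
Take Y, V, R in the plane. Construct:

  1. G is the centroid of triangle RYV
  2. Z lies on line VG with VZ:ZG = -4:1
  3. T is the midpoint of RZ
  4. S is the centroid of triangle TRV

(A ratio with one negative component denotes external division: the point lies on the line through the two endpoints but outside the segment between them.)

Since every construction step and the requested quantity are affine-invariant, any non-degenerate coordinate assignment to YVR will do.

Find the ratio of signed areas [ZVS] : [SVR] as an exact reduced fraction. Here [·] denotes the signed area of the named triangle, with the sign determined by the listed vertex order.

Choose coordinates Y = (0, 0), V = (1, 0), R = (0, 1).
1. G is the centroid of triangle RYV ⇒ G = (1/3, 1/3)
2. Z lies on line VG with VZ:ZG = -4:1 ⇒ Z = (1/9, 4/9)
3. T is the midpoint of RZ ⇒ T = (1/18, 13/18)
4. S is the centroid of triangle TRV ⇒ S = (19/54, 31/54)
2·[ZVS] = 2/9, 2·[SVR] = 2/27
[ZVS]:[SVR] = 2/9:2/27 = 3

[ZVS]:[SVR] = 3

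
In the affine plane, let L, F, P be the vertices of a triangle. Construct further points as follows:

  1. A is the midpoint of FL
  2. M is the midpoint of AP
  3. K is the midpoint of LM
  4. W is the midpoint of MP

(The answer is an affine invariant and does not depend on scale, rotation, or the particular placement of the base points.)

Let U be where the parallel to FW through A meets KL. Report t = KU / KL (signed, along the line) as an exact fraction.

Choose coordinates L = (0, 0), F = (1, 0), P = (0, 1).
1. A is the midpoint of FL ⇒ A = (1/2, 0)
2. M is the midpoint of AP ⇒ M = (1/4, 1/2)
3. K is the midpoint of LM ⇒ K = (1/8, 1/4)
4. W is the midpoint of MP ⇒ W = (1/8, 3/4)
through A parallel to FW: direction (-7/8, 3/4); meets KL at U = (3/20, 3/10)
U = K + t·(L−K) with t = -1/5

t = -1/5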